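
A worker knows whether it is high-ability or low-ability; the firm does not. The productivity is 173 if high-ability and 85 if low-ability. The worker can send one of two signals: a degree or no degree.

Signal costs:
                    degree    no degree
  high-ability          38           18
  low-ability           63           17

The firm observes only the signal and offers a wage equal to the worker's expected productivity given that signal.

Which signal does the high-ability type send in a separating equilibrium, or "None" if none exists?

Try high-ability → degree, low-ability → no degree:
  If types separate, degree earns payment 173 and no degree earns 85.
  High-ability: degree gives 173 − 38 = 135; no degree gives 85 − 18 = 67. No deviation. ✓
  Low-ability: no degree gives 85 − 17 = 68; degree gives 173 − 63 = 110. Would deviate. ✗
Try high-ability → no degree, low-ability → degree:
  If types separate, no degree earns payment 173 and degree earns 85.
  High-ability: no degree gives 173 − 18 = 155; degree gives 85 − 38 = 47. No deviation. ✓
  Low-ability: degree gives 85 − 63 = 22; no degree gives 173 − 17 = 156. Would deviate. ✗
Neither assignment is incentive-compatible.

None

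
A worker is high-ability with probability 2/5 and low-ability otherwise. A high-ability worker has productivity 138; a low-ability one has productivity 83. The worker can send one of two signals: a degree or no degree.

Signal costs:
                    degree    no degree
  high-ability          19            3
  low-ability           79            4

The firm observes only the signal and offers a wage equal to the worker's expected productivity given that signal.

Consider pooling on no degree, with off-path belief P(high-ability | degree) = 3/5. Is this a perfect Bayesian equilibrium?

At the pooled signal (no degree) the firm holds the prior 2/5 and pays 2/5·138 + 3/5·83 = 105. Off-path (degree) belief 3/5 gives 3/5·138 + 2/5·83 = 116.
High-ability: no degree gives 105 − 3 = 102; degree gives 116 − 19 = 97. Stays. ✓
Low-ability: no degree gives 105 − 4 = 101; degree gives 116 − 79 = 37. Stays. ✓

Yes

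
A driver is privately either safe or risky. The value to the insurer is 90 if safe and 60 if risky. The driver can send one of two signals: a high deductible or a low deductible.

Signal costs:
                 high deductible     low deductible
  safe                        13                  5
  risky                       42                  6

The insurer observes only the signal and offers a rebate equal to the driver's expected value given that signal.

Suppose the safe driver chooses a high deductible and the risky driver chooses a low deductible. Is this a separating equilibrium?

Yes

Under separation the insurer infers type exactly: high deductible → safe (pays 90), low deductible → risky (pays 60).
Safe: high deductible gives 90 − 13 = 77; low deductible gives 60 − 5 = 55. No deviation. ✓
Risky: low deductible gives 60 − 6 = 54; high deductible gives 90 − 42 = 48. No deviation. ✓
Neither type gains from mimicking the other.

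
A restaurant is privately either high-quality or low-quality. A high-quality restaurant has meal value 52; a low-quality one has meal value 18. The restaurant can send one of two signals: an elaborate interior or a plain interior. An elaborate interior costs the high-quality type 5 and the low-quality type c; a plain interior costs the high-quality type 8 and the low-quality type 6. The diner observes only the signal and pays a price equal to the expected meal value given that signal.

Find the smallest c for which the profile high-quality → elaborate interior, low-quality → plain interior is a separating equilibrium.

40

Under separation: elaborate interior → high-quality (pays 52); plain interior → low-quality (pays 18).
High-quality: 52 − 5 = 47 ≥ 18 − 8 = 10. Holds regardless of c. ✓
Low-quality: 18 − 6 ≥ 52 − c, so c ≥ 52 − 12 = 40.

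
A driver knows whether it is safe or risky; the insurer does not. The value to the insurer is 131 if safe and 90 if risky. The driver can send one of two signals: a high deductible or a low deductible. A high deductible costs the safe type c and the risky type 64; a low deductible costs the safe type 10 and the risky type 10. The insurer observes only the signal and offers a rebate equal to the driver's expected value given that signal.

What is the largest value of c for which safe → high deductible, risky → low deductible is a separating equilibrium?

Under separation: high deductible → safe (pays 131); low deductible → risky (pays 90).
Risky: 90 − 10 = 80 ≥ 131 − 64 = 67. Holds regardless of c. ✓
Safe: 131 − c ≥ 90 − 10, so c ≤ 131 − 80 = 51.

51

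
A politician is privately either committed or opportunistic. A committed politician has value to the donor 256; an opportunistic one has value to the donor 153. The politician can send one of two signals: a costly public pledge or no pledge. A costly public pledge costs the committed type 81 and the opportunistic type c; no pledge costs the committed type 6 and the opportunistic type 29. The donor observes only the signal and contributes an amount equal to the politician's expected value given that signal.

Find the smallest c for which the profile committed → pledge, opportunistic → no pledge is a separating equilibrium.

132

Under separation: pledge → committed (pays 256); no pledge → opportunistic (pays 153).
Committed: 256 − 81 = 175 ≥ 153 − 6 = 147. Holds regardless of c. ✓
Opportunistic: 153 − 29 ≥ 256 − c, so c ≥ 256 − 124 = 132.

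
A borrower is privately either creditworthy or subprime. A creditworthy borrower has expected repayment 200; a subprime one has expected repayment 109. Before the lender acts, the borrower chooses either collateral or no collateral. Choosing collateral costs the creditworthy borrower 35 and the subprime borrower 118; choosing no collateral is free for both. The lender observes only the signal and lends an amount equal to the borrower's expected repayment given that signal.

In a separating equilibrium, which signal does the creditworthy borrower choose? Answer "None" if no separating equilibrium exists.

collateral

Try creditworthy → collateral, subprime → no collateral:
  If types separate, collateral earns payment 200 and no collateral earns 109.
  Creditworthy: collateral gives 200 − 35 = 165; no collateral gives 109 − 0 = 109. No deviation. ✓
  Subprime: no collateral gives 109 − 0 = 109; collateral gives 200 − 118 = 82. No deviation. ✓
Both hold — the creditworthy type sends collateral.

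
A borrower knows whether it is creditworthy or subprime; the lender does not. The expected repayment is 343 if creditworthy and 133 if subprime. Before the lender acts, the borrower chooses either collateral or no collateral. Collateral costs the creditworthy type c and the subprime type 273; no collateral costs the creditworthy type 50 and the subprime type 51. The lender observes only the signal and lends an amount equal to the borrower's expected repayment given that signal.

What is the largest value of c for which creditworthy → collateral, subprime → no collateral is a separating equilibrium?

Under separation: collateral → creditworthy (pays 343); no collateral → subprime (pays 133).
Subprime: 133 − 51 = 82 ≥ 343 − 273 = 70. Holds regardless of c. ✓
Creditworthy: 343 − c ≥ 133 − 50, so c ≤ 343 − 83 = 260.

260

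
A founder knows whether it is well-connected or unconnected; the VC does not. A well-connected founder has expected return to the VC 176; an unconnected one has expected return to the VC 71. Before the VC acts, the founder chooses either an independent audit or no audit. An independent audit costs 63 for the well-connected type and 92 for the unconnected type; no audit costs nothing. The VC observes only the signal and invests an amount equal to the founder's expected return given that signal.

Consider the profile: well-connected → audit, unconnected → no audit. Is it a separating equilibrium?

Under separation the VC infers type exactly: audit → well-connected (pays 176), no audit → unconnected (pays 71).
Well-connected: audit gives 176 − 63 = 113; no audit gives 71 − 0 = 71. No deviation. ✓
Unconnected: no audit gives 71 − 0 = 71; audit gives 176 − 92 = 84. Would deviate. ✗

No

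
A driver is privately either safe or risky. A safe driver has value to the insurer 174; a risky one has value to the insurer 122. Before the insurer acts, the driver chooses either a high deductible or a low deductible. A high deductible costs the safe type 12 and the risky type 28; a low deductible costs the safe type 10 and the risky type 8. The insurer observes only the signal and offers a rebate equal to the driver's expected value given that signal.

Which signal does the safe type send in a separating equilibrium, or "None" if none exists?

Try safe → high deductible, risky → low deductible:
  If types separate, high deductible earns payment 174 and low deductible earns 122.
  Safe: high deductible gives 174 − 12 = 162; low deductible gives 122 − 10 = 112. No deviation. ✓
  Risky: low deductible gives 122 − 8 = 114; high deductible gives 174 − 28 = 146. Would deviate. ✗
Try safe → low deductible, risky → high deductible:
  If types separate, low deductible earns payment 174 and high deductible earns 122.
  Safe: low deductible gives 174 − 10 = 164; high deductible gives 122 − 12 = 110. No deviation. ✓
  Risky: high deductible gives 122 − 28 = 94; low deductible gives 174 − 8 = 166. Would deviate. ✗
Neither assignment is incentive-compatible.

None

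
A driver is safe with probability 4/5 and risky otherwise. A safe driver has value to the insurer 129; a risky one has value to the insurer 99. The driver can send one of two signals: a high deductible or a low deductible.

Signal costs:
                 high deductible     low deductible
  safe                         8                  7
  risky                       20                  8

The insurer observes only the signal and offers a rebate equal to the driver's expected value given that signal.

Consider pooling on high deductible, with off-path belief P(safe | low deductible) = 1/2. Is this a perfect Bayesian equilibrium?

No

On the equilibrium path (high deductible) the insurer holds the prior 4/5 and pays 4/5·129 + 1/5·99 = 123. Off-path (low deductible) belief 1/2 gives 1/2·129 + 1/2·99 = 114.
Safe: high deductible gives 123 − 8 = 115; low deductible gives 114 − 7 = 107. Stays. ✓
Risky: high deductible gives 123 − 20 = 103; low deductible gives 114 − 8 = 106. Deviates. ✗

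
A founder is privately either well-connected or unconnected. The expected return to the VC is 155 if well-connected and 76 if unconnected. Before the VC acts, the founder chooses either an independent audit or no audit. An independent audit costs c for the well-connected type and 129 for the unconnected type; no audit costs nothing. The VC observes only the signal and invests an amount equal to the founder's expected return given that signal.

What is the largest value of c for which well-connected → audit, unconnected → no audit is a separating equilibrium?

79

Under separation: audit → well-connected (pays 155); no audit → unconnected (pays 76).
Unconnected: 76 − 0 = 76 ≥ 155 − 129 = 26. Holds regardless of c. ✓
Well-connected: 155 − c ≥ 76 − 0, so c ≤ 155 − 76 = 79.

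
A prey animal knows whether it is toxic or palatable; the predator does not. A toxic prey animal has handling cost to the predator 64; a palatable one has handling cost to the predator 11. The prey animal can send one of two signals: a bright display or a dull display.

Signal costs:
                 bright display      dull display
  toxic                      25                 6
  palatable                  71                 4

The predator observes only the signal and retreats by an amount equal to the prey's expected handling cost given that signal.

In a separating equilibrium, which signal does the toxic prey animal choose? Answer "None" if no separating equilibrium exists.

Try toxic → bright display, palatable → dull display:
  If types separate, bright display earns payment 64 and dull display earns 11.
  Toxic: bright display gives 64 − 25 = 39; dull display gives 11 − 6 = 5. No deviation. ✓
  Palatable: dull display gives 11 − 4 = 7; bright display gives 64 − 71 = -7. No deviation. ✓
Both hold — the toxic type sends bright display.

bright display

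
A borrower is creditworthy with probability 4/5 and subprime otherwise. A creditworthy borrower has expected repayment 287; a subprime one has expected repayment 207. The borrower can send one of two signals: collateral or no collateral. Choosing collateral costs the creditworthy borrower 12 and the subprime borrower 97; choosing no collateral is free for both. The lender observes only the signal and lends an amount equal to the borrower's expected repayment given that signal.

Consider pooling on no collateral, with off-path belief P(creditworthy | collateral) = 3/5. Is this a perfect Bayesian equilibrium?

Yes

On the equilibrium path (no collateral) the lender holds the prior 4/5 and pays 4/5·287 + 1/5·207 = 271. Off-path (collateral) belief 3/5 gives 3/5·287 + 2/5·207 = 255.
Creditworthy: no collateral gives 271 − 0 = 271; collateral gives 255 − 12 = 243. Stays. ✓
Subprime: no collateral gives 271 − 0 = 271; collateral gives 255 − 97 = 158. Stays. ✓
Beliefs are Bayes-consistent on-path and both types best-respond.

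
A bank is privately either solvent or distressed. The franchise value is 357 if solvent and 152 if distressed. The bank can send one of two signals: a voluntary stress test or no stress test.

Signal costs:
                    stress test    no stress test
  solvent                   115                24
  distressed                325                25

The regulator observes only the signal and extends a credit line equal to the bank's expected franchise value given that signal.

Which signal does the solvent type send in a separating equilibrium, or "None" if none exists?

stress test

Try solvent → stress test, distressed → no stress test:
  If types separate, stress test earns payment 357 and no stress test earns 152.
  Solvent: stress test gives 357 − 115 = 242; no stress test gives 152 − 24 = 128. No deviation. ✓
  Distressed: no stress test gives 152 − 25 = 127; stress test gives 357 − 325 = 32. No deviation. ✓
Both hold — the solvent type sends stress test.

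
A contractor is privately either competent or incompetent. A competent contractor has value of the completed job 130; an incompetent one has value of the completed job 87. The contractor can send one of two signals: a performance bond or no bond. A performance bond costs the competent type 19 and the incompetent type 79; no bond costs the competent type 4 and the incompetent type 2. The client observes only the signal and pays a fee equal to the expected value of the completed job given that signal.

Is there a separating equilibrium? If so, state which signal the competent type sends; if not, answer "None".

Try competent → bond, incompetent → no bond:
  If types separate, bond earns payment 130 and no bond earns 87.
  Competent: bond gives 130 − 19 = 111; no bond gives 87 − 4 = 83. No deviation. ✓
  Incompetent: no bond gives 87 − 2 = 85; bond gives 130 − 79 = 51. No deviation. ✓
Both hold — the competent type sends bond.

bond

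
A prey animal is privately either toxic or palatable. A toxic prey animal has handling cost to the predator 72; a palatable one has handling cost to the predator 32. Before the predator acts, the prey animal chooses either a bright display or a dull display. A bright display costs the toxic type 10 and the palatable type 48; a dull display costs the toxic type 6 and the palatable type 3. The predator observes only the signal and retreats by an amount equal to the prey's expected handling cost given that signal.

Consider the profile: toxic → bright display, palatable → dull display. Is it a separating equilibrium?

Under separation the predator infers type exactly: bright display → toxic (pays 72), dull display → palatable (pays 32).
Toxic: bright display gives 72 − 10 = 62; dull display gives 32 − 6 = 26. No deviation. ✓
Palatable: dull display gives 32 − 3 = 29; bright display gives 72 − 48 = 24. No deviation. ✓
Neither type gains from mimicking the other.

Yes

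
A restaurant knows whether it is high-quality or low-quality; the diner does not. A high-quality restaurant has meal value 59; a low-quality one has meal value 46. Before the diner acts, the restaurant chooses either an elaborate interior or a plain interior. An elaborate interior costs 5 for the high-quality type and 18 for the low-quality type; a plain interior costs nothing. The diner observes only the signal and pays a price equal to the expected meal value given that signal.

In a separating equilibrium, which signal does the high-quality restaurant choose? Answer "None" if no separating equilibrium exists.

Try high-quality → elaborate interior, low-quality → plain interior:
  If types separate, elaborate interior earns payment 59 and plain interior earns 46.
  High-quality: elaborate interior gives 59 − 5 = 54; plain interior gives 46 − 0 = 46. No deviation. ✓
  Low-quality: plain interior gives 46 − 0 = 46; elaborate interior gives 59 − 18 = 41. No deviation. ✓
Both hold — the high-quality type sends elaborate interior.

elaborate interior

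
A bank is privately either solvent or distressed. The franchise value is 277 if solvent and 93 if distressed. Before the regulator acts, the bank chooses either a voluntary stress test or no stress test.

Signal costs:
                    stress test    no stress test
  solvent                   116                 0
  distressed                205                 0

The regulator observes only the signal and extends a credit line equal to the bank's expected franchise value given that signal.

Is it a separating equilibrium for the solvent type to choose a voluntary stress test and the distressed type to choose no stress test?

Yes

If types separate, stress test earns payment 277 and no stress test earns 93.
Solvent: stress test gives 277 − 116 = 161; no stress test gives 93 − 0 = 93. No deviation. ✓
Distressed: no stress test gives 93 − 0 = 93; stress test gives 277 − 205 = 72. No deviation. ✓
Neither type gains from mimicking the other.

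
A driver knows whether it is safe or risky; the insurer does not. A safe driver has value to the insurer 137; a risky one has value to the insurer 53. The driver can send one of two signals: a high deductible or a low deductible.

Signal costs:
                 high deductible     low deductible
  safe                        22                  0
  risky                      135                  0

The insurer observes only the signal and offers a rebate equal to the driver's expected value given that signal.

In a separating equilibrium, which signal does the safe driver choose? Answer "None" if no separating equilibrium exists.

Try safe → high deductible, risky → low deductible:
  If types separate, high deductible earns payment 137 and low deductible earns 53.
  Safe: high deductible gives 137 − 22 = 115; low deductible gives 53 − 0 = 53. No deviation. ✓
  Risky: low deductible gives 53 − 0 = 53; high deductible gives 137 − 135 = 2. No deviation. ✓
Both hold — the safe type sends high deductible.

high deductible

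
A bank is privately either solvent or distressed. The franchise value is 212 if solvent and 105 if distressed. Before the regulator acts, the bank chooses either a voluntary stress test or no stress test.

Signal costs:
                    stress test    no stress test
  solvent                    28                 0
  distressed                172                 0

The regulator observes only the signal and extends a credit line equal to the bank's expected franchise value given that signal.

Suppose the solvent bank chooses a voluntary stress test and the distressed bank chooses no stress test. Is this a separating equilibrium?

If types separate, stress test earns payment 212 and no stress test earns 105.
Solvent: stress test gives 212 − 28 = 184; no stress test gives 105 − 0 = 105. No deviation. ✓
Distressed: no stress test gives 105 − 0 = 105; stress test gives 212 − 172 = 40. No deviation. ✓
Neither type gains from mimicking the other.

Yes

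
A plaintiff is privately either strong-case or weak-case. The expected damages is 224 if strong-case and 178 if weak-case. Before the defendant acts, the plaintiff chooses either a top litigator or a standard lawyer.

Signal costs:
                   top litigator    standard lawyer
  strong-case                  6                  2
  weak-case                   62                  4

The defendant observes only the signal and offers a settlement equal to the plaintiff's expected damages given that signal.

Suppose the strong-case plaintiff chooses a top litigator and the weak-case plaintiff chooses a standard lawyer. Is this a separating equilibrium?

Yes

If types separate, top litigator earns payment 224 and standard lawyer earns 178.
Strong-case: top litigator gives 224 − 6 = 218; standard lawyer gives 178 − 2 = 176. No deviation. ✓
Weak-case: standard lawyer gives 178 − 4 = 174; top litigator gives 224 − 62 = 162. No deviation. ✓
Both incentive constraints hold.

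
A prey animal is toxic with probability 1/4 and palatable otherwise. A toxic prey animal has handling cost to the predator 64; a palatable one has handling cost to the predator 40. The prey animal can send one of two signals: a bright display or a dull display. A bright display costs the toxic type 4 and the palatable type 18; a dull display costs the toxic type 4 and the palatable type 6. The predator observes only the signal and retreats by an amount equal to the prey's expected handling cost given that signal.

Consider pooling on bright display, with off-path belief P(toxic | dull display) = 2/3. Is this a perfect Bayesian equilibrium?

No

On the equilibrium path (bright display) the predator holds the prior 1/4 and pays 1/4·64 + 3/4·40 = 46. Off-path (dull display) belief 2/3 gives 2/3·64 + 1/3·40 = 56.
Toxic: bright display gives 46 − 4 = 42; dull display gives 56 − 4 = 52. Deviates. ✗
Palatable: bright display gives 46 − 18 = 28; dull display gives 56 − 6 = 50. Deviates. ✗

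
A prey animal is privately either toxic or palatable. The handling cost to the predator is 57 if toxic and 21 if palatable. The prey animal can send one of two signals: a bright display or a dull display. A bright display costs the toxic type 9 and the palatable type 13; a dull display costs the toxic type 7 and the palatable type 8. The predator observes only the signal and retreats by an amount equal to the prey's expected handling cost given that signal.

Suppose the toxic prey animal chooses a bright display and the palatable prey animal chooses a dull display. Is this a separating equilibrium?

Under separation the predator infers type exactly: bright display → toxic (pays 57), dull display → palatable (pays 21).
Toxic: bright display gives 57 − 9 = 48; dull display gives 21 − 7 = 14. No deviation. ✓
Palatable: dull display gives 21 − 8 = 13; bright display gives 57 − 13 = 44. Would deviate. ✗

No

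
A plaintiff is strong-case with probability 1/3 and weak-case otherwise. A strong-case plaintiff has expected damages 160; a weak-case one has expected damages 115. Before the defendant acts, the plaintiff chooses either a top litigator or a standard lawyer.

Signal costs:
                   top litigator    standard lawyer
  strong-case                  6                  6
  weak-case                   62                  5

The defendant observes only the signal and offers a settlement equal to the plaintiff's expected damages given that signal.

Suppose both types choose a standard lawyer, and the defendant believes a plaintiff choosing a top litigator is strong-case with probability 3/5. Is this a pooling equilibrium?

No

On the equilibrium path (standard lawyer) the defendant holds the prior 1/3 and pays 1/3·160 + 2/3·115 = 130. Off-path (top litigator) belief 3/5 gives 3/5·160 + 2/5·115 = 142.
Strong-case: standard lawyer gives 130 − 6 = 124; top litigator gives 142 − 6 = 136. Deviates. ✗
Weak-case: standard lawyer gives 130 − 5 = 125; top litigator gives 142 − 62 = 80. Stays. ✓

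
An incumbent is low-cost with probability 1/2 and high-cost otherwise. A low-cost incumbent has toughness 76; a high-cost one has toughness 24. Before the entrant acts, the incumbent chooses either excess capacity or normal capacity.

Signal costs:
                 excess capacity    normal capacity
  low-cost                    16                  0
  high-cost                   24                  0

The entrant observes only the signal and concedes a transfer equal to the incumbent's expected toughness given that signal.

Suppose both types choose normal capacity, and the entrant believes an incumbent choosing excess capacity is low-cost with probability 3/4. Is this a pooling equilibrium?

Yes

At the pooled signal (normal capacity) the entrant holds the prior 1/2 and pays 1/2·76 + 1/2·24 = 50. Off-path (excess capacity) belief 3/4 gives 3/4·76 + 1/4·24 = 63.
Low-cost: normal capacity gives 50 − 0 = 50; excess capacity gives 63 − 16 = 47. Stays. ✓
High-cost: normal capacity gives 50 − 0 = 50; excess capacity gives 63 − 24 = 39. Stays. ✓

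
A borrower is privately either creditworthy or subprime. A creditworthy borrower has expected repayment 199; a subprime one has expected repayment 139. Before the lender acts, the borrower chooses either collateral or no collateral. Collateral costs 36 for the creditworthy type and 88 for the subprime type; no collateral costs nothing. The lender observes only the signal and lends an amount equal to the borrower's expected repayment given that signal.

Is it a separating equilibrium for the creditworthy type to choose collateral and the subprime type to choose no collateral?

If types separate, collateral earns payment 199 and no collateral earns 139.
Creditworthy: collateral gives 199 − 36 = 163; no collateral gives 139 − 0 = 139. No deviation. ✓
Subprime: no collateral gives 139 − 0 = 139; collateral gives 199 − 88 = 111. No deviation. ✓
Neither type gains from mimicking the other.

Yes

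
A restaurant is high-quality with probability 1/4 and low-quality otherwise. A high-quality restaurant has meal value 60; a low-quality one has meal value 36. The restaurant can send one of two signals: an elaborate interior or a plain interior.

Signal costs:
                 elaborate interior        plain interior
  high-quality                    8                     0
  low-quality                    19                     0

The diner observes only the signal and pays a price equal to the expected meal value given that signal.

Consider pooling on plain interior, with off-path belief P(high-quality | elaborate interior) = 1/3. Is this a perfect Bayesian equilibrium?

At the pooled signal (plain interior) the diner holds the prior 1/4 and pays 1/4·60 + 3/4·36 = 42. Off-path (elaborate interior) belief 1/3 gives 1/3·60 + 2/3·36 = 44.
High-quality: plain interior gives 42 − 0 = 42; elaborate interior gives 44 − 8 = 36. Stays. ✓
Low-quality: plain interior gives 42 − 0 = 42; elaborate interior gives 44 − 19 = 25. Stays. ✓

Yes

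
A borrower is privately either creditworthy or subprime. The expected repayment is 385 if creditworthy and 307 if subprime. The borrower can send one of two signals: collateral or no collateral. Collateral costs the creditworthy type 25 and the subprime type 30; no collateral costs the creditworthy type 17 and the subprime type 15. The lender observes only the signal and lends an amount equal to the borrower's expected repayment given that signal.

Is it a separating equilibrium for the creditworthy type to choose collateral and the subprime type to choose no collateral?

Under separation the lender infers type exactly: collateral → creditworthy (pays 385), no collateral → subprime (pays 307).
Creditworthy: collateral gives 385 − 25 = 360; no collateral gives 307 − 17 = 290. No deviation. ✓
Subprime: no collateral gives 307 − 15 = 292; collateral gives 385 − 30 = 355. Would deviate. ✗

No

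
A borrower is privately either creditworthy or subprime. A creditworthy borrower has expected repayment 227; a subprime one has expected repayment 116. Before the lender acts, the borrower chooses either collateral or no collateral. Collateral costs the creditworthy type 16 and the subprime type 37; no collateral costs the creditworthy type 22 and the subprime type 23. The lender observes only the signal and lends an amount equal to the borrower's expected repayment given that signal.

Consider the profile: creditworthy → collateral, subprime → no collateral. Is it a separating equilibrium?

No

Under separation the lender infers type exactly: collateral → creditworthy (pays 227), no collateral → subprime (pays 116).
Creditworthy: collateral gives 227 − 16 = 211; no collateral gives 116 − 22 = 94. No deviation. ✓
Subprime: no collateral gives 116 − 23 = 93; collateral gives 227 − 37 = 190. Would deviate. ✗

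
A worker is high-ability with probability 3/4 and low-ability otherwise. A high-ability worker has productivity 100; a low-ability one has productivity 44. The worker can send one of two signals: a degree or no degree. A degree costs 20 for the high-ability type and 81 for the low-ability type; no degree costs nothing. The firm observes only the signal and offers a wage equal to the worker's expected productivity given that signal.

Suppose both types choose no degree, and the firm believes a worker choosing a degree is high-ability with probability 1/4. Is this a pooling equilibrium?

At the pooled signal (no degree) the firm holds the prior 3/4 and pays 3/4·100 + 1/4·44 = 86. Off-path (degree) belief 1/4 gives 1/4·100 + 3/4·44 = 58.
High-ability: no degree gives 86 − 0 = 86; degree gives 58 − 20 = 38. Stays. ✓
Low-ability: no degree gives 86 − 0 = 86; degree gives 58 − 81 = -23. Stays. ✓

Yes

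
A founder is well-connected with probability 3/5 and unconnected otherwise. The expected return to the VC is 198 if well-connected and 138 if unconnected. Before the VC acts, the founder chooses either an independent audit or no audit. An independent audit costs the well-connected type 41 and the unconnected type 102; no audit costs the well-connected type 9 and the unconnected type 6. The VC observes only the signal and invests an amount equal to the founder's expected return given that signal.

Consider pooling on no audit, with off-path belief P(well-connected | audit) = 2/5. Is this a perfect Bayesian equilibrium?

At the pooled signal (no audit) the VC holds the prior 3/5 and pays 3/5·198 + 2/5·138 = 174. Off-path (audit) belief 2/5 gives 2/5·198 + 3/5·138 = 162.
Well-connected: no audit gives 174 − 9 = 165; audit gives 162 − 41 = 121. Stays. ✓
Unconnected: no audit gives 174 − 6 = 168; audit gives 162 − 102 = 60. Stays. ✓

Yes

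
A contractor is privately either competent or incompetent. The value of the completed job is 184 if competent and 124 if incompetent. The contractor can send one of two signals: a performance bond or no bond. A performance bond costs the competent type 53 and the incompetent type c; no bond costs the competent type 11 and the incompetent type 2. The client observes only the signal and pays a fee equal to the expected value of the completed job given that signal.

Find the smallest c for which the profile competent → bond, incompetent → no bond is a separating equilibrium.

Under separation: bond → competent (pays 184); no bond → incompetent (pays 124).
Competent: 184 − 53 = 131 ≥ 124 − 11 = 113. Holds regardless of c. ✓
Incompetent: 124 − 2 ≥ 184 − c, so c ≥ 184 − 122 = 62.

62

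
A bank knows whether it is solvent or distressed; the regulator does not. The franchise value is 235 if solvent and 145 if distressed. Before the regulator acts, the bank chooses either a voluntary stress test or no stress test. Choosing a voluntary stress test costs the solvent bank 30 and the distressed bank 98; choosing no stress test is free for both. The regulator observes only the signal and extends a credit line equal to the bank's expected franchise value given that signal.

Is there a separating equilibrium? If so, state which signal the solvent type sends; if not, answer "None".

Try solvent → stress test, distressed → no stress test:
  If types separate, stress test earns payment 235 and no stress test earns 145.
  Solvent: stress test gives 235 − 30 = 205; no stress test gives 145 − 0 = 145. No deviation. ✓
  Distressed: no stress test gives 145 − 0 = 145; stress test gives 235 − 98 = 137. No deviation. ✓
Both hold — the solvent type sends stress test.

stress test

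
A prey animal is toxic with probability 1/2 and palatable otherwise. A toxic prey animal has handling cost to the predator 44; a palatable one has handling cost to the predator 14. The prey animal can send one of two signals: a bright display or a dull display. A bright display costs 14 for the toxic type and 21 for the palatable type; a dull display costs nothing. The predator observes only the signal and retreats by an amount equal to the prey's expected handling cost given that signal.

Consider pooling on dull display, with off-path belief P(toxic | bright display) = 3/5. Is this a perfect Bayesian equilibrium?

At the pooled signal (dull display) the predator holds the prior 1/2 and pays 1/2·44 + 1/2·14 = 29. Off-path (bright display) belief 3/5 gives 3/5·44 + 2/5·14 = 32.
Toxic: dull display gives 29 − 0 = 29; bright display gives 32 − 14 = 18. Stays. ✓
Palatable: dull display gives 29 − 0 = 29; bright display gives 32 − 21 = 11. Stays. ✓

Yes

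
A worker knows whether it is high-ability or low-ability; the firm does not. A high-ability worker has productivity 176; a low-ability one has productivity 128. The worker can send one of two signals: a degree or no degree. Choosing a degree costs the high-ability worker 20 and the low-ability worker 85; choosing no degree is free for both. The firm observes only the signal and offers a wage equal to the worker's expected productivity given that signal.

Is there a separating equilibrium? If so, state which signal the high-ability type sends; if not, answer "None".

Try high-ability → degree, low-ability → no degree:
  If types separate, degree earns payment 176 and no degree earns 128.
  High-ability: degree gives 176 − 20 = 156; no degree gives 128 − 0 = 128. No deviation. ✓
  Low-ability: no degree gives 128 − 0 = 128; degree gives 176 − 85 = 91. No deviation. ✓
Both hold — the high-ability type sends degree.

degree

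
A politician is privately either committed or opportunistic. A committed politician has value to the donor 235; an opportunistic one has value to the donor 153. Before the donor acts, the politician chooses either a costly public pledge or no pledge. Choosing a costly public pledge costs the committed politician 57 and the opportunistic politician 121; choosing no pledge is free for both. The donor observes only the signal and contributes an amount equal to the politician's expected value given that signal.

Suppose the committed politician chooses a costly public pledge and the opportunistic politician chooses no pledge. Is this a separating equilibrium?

If types separate, pledge earns payment 235 and no pledge earns 153.
Committed: pledge gives 235 − 57 = 178; no pledge gives 153 − 0 = 153. No deviation. ✓
Opportunistic: no pledge gives 153 − 0 = 153; pledge gives 235 − 121 = 114. No deviation. ✓
Neither type gains from mimicking the other.

Yes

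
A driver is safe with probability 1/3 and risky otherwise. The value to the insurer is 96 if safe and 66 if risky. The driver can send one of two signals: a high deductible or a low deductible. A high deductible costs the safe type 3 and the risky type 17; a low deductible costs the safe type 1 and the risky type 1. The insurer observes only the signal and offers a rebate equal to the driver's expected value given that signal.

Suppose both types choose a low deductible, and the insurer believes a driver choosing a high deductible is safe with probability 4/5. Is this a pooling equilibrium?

No

At the pooled signal (low deductible) the insurer holds the prior 1/3 and pays 1/3·96 + 2/3·66 = 76. Off-path (high deductible) belief 4/5 gives 4/5·96 + 1/5·66 = 90.
Safe: low deductible gives 76 − 1 = 75; high deductible gives 90 − 3 = 87. Deviates. ✗
Risky: low deductible gives 76 − 1 = 75; high deductible gives 90 − 17 = 73. Stays. ✓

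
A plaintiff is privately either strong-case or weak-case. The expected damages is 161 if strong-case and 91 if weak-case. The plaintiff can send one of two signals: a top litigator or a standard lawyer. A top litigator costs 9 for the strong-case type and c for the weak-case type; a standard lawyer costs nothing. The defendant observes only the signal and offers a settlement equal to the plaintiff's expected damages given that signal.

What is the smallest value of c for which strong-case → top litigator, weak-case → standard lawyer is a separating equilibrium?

Under separation: top litigator → strong-case (pays 161); standard lawyer → weak-case (pays 91).
Strong-case: 161 − 9 = 152 ≥ 91 − 0 = 91. Holds regardless of c. ✓
Weak-case: 91 − 0 ≥ 161 − c, so c ≥ 161 − 91 = 70.

70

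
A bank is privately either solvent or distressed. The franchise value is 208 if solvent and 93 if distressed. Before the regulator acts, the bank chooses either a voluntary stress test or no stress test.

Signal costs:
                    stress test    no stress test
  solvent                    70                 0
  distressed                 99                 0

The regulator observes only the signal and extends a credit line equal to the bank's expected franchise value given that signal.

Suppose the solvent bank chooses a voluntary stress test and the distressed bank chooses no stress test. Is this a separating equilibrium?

If types separate, stress test earns payment 208 and no stress test earns 93.
Solvent: stress test gives 208 − 70 = 138; no stress test gives 93 − 0 = 93. No deviation. ✓
Distressed: no stress test gives 93 − 0 = 93; stress test gives 208 − 99 = 109. Would deviate. ✗

No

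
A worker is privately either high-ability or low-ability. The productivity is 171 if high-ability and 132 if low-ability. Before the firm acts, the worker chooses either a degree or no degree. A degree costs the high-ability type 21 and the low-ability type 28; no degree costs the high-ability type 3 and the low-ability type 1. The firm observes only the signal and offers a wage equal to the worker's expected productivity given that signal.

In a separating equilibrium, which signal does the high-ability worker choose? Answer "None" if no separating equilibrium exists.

Try high-ability → degree, low-ability → no degree:
  If types separate, degree earns payment 171 and no degree earns 132.
  High-ability: degree gives 171 − 21 = 150; no degree gives 132 − 3 = 129. No deviation. ✓
  Low-ability: no degree gives 132 − 1 = 131; degree gives 171 − 28 = 143. Would deviate. ✗
Try high-ability → no degree, low-ability → degree:
  If types separate, no degree earns payment 171 and degree earns 132.
  High-ability: no degree gives 171 − 3 = 168; degree gives 132 − 21 = 111. No deviation. ✓
  Low-ability: degree gives 132 − 28 = 104; no degree gives 171 − 1 = 170. Would deviate. ✗
Neither assignment is incentive-compatible.

None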